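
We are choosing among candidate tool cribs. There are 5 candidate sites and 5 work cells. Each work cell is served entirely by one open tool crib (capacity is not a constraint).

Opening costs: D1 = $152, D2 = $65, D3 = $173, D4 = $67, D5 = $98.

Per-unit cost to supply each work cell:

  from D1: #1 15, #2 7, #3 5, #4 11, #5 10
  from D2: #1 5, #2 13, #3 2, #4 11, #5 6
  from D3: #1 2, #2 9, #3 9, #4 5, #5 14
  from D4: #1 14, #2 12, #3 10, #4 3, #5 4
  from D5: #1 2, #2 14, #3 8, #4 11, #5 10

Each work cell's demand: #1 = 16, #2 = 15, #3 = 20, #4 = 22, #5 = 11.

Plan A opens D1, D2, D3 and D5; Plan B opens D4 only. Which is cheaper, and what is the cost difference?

Plan B is cheaper by 60.

Plan A: {D1, D2, D3, D5}: #1→D3 2·16=32, #2→D1 7·15=105, #3→D2 2·20=40, #4→D3 5·22=110, #5→D2 6·11=66. Service 353; fixed 488; total 841.
Plan B: {D4}: #1→D4 14·16=224, #2→D4 12·15=180, #3→D4 10·20=200, #4→D4 3·22=66, #5→D4 4·11=44. Service 714; fixed 67; total 781.
Difference: |841 − 781| = 60.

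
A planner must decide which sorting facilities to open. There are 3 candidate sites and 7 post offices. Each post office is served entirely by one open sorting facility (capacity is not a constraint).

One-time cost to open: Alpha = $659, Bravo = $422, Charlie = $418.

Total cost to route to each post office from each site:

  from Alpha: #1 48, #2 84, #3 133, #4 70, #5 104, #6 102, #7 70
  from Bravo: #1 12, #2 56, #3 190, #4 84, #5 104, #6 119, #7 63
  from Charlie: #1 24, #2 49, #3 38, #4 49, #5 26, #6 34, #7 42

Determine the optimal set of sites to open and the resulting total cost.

For any fixed open set, each post office goes to its cheapest open site; total = fixed + service.
{Charlie}: #1→Charlie 24, #2→Charlie 49, #3→Charlie 38, #4→Charlie 49, #5→Charlie 26, #6→Charlie 34, #7→Charlie 42. Service 262; fixed 418; total 680.
{Bravo}: service 628 + fixed 422 = 1050
{Bravo, Charlie}: service 250 + fixed 840 = 1090
{Alpha, Bravo, Charlie}: #1→Bravo 12, #2→Charlie 49, #3→Charlie 38, #4→Charlie 49, #5→Charlie 26, #6→Charlie 34, #7→Charlie 42. Service 250; fixed 1499; total 1749.
No other subset beats 680.

Open Charlie only; minimum total cost 680.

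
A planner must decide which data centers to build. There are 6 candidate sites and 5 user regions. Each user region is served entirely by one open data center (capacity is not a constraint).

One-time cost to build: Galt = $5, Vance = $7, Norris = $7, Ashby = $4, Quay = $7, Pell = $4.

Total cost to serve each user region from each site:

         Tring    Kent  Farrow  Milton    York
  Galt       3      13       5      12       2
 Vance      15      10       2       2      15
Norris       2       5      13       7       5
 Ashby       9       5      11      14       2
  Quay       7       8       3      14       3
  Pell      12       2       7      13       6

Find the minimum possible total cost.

Minimum total cost: 27

For any fixed open set, each user region goes to its cheapest open site; total = fixed + service.
{Galt, Vance, Pell}: Tring→Galt 3, Kent→Pell 2, Farrow→Vance 2, Milton→Vance 2, York→Galt 2. Service 11; fixed 16; total 27.
{Galt, Vance, Ashby}: service 14 + fixed 16 = 30
{Vance, Norris}: service 16 + fixed 14 = 30
{Galt, Vance, Norris, Ashby, Quay, Pell}: service 10 + fixed 34 = 44
No other subset beats 27.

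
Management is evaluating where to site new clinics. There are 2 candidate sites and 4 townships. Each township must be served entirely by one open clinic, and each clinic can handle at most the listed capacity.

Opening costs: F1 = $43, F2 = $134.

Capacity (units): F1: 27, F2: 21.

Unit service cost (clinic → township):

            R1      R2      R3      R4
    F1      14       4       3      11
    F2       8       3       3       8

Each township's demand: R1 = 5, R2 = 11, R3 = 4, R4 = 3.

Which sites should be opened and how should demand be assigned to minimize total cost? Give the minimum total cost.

Open {F1}: R1→F1 14·5=70, R2→F1 4·11=44, R3→F1 3·4=12, R4→F1 11·3=33.
Loads: F1 carries 23/27. Service 159; fixed 43; total 202.
Next best feasible plan costs 286.

Minimum total cost: 202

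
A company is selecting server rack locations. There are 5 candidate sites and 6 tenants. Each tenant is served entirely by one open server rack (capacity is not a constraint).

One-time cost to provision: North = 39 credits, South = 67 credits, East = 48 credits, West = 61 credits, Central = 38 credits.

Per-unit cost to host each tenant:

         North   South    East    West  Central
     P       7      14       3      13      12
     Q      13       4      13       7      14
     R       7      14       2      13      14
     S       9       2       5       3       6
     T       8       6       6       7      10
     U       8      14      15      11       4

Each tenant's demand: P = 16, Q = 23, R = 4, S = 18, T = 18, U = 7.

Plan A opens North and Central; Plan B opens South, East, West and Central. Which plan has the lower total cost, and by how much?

Plan B is cheaper by 262.

Plan A: {North, Central}: P→North 7·16=112, Q→North 13·23=299, R→North 7·4=28, S→Central 6·18=108, T→North 8·18=144, U→Central 4·7=28. Service 719; fixed 77; total 796.
Plan B: {South, East, West, Central}: P→East 3·16=48, Q→South 4·23=92, R→East 2·4=8, S→South 2·18=36, T→South 6·18=108, U→Central 4·7=28. Service 320; fixed 214; total 534.
Difference: |796 − 534| = 262.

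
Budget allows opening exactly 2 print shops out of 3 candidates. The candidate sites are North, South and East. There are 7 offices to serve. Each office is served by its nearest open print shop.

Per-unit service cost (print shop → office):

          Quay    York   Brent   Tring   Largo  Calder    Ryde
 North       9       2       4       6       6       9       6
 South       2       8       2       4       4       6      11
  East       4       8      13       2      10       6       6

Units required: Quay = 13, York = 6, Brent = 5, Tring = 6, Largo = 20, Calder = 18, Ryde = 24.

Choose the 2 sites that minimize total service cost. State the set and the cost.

With exactly 2 open, each office uses its cheapest among the chosen.
{North, South}: Quay→South 2·13=26, York→North 2·6=12, Brent→South 2·5=10, Tring→South 4·6=24, Largo→South 4·20=80, Calder→South 6·18=108, Ryde→North 6·24=144. Service cost 404.
{South, East}: service cost 428
{North, East}: service cost 468
Among all 3 size-2 choices, {North, South} is lowest.

Choose North and South; total service cost 404.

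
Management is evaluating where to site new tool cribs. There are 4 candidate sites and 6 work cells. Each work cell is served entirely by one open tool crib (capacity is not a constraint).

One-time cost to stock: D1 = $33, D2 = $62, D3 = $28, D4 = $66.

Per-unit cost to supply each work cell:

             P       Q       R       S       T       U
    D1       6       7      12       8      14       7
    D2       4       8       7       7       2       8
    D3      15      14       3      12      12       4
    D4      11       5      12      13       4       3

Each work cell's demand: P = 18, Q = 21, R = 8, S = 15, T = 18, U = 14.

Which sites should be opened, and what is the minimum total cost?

For any fixed open set, each work cell goes to its cheapest open site; total = fixed + service.
{D2, D3, D4}: P→D2 4·18=72, Q→D4 5·21=105, R→D3 3·8=24, S→D2 7·15=105, T→D2 2·18=36, U→D4 3·14=42. Service 384; fixed 156; total 540.
{D2, D4}: service 416 + fixed 128 = 544
{D2, D3}: P→D2 4·18=72, Q→D2 8·21=168, R→D3 3·8=24, S→D2 7·15=105, T→D2 2·18=36, U→D3 4·14=56. Service 461; fixed 90; total 551.
{D1, D2, D3, D4}: service 384 + fixed 189 = 573
No other subset beats 540.

Open D2, D3 and D4; minimum total cost 540.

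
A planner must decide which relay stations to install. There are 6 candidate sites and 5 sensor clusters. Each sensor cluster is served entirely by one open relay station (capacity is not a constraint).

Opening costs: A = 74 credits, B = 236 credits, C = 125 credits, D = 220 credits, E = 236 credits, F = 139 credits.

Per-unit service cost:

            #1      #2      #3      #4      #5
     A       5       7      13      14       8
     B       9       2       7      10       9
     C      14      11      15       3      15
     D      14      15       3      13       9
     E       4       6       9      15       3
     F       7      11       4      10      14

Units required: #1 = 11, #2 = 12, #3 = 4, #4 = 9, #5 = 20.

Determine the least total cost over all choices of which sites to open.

Minimum total cost: 551

For any fixed open set, each sensor cluster goes to its cheapest open site; total = fixed + service.
{A}: #1→A 5·11=55, #2→A 7·12=84, #3→A 13·4=52, #4→A 14·9=126, #5→A 8·20=160. Service 477; fixed 74; total 551.
{A, C}: #1→A 5·11=55, #2→A 7·12=84, #3→A 13·4=52, #4→C 3·9=27, #5→A 8·20=160. Service 378; fixed 199; total 577.
{E}: service 347 + fixed 236 = 583
{A, B, C, D, E, F}: #1→E 4·11=44, #2→B 2·12=24, #3→D 3·4=12, #4→C 3·9=27, #5→E 3·20=60. Service 167; fixed 1030; total 1197.
No other subset beats 551.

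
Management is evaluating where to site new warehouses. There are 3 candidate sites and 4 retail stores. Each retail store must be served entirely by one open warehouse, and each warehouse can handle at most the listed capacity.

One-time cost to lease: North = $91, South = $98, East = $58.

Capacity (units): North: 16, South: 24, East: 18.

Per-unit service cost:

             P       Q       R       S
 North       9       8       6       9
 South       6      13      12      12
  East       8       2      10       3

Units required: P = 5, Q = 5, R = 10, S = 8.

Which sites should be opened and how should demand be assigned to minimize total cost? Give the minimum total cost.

Minimum total cost: 283

Open {North, East}: P→East 8·5=40, Q→East 2·5=10, R→North 6·10=60, S→East 3·8=24.
Loads: North carries 10/16, East carries 18/18. Service 134; fixed 149; total 283.
Next best feasible plan costs 288.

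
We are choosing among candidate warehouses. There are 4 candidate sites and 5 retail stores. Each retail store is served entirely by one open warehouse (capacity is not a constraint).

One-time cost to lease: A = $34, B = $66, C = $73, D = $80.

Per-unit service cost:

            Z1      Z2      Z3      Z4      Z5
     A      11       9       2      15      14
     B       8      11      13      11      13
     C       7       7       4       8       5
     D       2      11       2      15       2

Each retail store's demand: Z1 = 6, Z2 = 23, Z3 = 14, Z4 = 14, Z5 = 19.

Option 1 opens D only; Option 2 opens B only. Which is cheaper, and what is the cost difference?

Option 1 is cheaper by 329.

Option 1: {D}: Z1→D 2·6=12, Z2→D 11·23=253, Z3→D 2·14=28, Z4→D 15·14=210, Z5→D 2·19=38. Service 541; fixed 80; total 621.
Option 2: {B}: Z1→B 8·6=48, Z2→B 11·23=253, Z3→B 13·14=182, Z4→B 11·14=154, Z5→B 13·19=247. Service 884; fixed 66; total 950.
Difference: |621 − 950| = 329.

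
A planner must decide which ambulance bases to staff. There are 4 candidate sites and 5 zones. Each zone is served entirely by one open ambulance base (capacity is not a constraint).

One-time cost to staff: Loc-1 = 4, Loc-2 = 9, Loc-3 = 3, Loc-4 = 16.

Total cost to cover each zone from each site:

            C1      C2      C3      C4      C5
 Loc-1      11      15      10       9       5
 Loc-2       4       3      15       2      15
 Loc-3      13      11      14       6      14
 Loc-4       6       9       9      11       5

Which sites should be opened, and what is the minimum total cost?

For any fixed open set, each zone goes to its cheapest open site; total = fixed + service.
{Loc-1, Loc-2}: C1→Loc-2 4, C2→Loc-2 3, C3→Loc-1 10, C4→Loc-2 2, C5→Loc-1 5. Service 24; fixed 13; total 37.
{Loc-1, Loc-2, Loc-3}: service 24 + fixed 16 = 40
{Loc-2}: service 39 + fixed 9 = 48
{Loc-1, Loc-2, Loc-3, Loc-4}: service 23 + fixed 32 = 55
No other subset beats 37.

Open Loc-1 and Loc-2; minimum total cost 37.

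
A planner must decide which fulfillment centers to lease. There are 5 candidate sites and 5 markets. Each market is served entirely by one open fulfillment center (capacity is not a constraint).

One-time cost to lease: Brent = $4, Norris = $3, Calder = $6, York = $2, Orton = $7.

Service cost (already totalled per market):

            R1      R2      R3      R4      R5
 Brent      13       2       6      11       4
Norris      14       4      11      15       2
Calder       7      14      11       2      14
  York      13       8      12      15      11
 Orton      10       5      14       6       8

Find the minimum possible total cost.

Minimum total cost: 31

For any fixed open set, each market goes to its cheapest open site; total = fixed + service.
{Brent, Calder}: R1→Calder 7, R2→Brent 2, R3→Brent 6, R4→Calder 2, R5→Brent 4. Service 21; fixed 10; total 31.
{Brent, Norris, Calder}: service 19 + fixed 13 = 32
{Brent, Calder, York}: R1→Calder 7, R2→Brent 2, R3→Brent 6, R4→Calder 2, R5→Brent 4. Service 21; fixed 12; total 33.
{Brent, Norris, Calder, York, Orton}: service 19 + fixed 22 = 41
No other subset beats 31.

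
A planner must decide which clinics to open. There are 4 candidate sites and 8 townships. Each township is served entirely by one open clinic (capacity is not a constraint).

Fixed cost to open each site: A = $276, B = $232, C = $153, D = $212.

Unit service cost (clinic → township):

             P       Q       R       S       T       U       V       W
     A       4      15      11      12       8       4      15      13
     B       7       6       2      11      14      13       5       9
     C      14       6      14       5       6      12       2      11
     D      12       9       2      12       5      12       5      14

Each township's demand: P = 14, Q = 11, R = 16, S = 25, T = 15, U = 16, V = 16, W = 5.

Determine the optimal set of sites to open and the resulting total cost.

For any fixed open set, each township goes to its cheapest open site; total = fixed + service.
{B, C}: P→B 7·14=98, Q→B 6·11=66, R→B 2·16=32, S→C 5·25=125, T→C 6·15=90, U→C 12·16=192, V→C 2·16=32, W→B 9·5=45. Service 680; fixed 385; total 1065.
{A, C}: P→A 4·14=56, Q→C 6·11=66, R→A 11·16=176, S→C 5·25=125, T→C 6·15=90, U→A 4·16=64, V→C 2·16=32, W→C 11·5=55. Service 664; fixed 429; total 1093.
{C, D}: P→D 12·14=168, Q→C 6·11=66, R→D 2·16=32, S→C 5·25=125, T→D 5·15=75, U→C 12·16=192, V→C 2·16=32, W→C 11·5=55. Service 745; fixed 365; total 1110.
{A, B, C, D}: service 495 + fixed 873 = 1368
No other subset beats 1065.

Open B and C; minimum total cost 1065.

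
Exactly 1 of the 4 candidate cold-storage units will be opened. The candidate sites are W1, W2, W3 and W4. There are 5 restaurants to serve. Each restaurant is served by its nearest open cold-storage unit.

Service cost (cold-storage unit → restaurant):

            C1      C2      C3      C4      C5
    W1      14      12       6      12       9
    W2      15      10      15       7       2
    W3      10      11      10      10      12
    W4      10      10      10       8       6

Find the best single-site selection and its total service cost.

Choose W4 only; total service cost 44.

With exactly 1 open, each restaurant uses its cheapest among the chosen.
{W4}: C1→W4 10, C2→W4 10, C3→W4 10, C4→W4 8, C5→W4 6. Service cost 44.
{W2}: service cost 49
{W1}: service cost 53
Among all 4 size-1 choices, {W4} is lowest.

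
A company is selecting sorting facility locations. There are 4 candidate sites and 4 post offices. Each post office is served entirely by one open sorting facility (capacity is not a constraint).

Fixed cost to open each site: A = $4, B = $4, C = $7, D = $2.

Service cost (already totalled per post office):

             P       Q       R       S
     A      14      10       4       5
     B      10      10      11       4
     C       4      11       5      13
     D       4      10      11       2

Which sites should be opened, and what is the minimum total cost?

Open A and D; minimum total cost 26.

For any fixed open set, each post office goes to its cheapest open site; total = fixed + service.
{A, D}: P→D 4, Q→A 10, R→A 4, S→D 2. Service 20; fixed 6; total 26.
{D}: P→D 4, Q→D 10, R→D 11, S→D 2. Service 27; fixed 2; total 29.
{A, B, D}: service 20 + fixed 10 = 30
{A, B, C, D}: service 20 + fixed 17 = 37
No other subset beats 26.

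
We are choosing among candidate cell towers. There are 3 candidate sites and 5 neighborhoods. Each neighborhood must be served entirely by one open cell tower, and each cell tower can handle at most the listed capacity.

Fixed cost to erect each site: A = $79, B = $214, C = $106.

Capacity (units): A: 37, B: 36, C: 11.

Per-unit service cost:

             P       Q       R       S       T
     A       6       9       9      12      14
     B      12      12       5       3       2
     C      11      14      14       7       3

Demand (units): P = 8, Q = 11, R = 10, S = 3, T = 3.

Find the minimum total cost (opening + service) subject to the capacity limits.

Minimum total cost: 394

Open {A}: P→A 6·8=48, Q→A 9·11=99, R→A 9·10=90, S→A 12·3=36, T→A 14·3=42.
Loads: A carries 35/37. Service 315; fixed 79; total 394.
Next best feasible plan costs 452.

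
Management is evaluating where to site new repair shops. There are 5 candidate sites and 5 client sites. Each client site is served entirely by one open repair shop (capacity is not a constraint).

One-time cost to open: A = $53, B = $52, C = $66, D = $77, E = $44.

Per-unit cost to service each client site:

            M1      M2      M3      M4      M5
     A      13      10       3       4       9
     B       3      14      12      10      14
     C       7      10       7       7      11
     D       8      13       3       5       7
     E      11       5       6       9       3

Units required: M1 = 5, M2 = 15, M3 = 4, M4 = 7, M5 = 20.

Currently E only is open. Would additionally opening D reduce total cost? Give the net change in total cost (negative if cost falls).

No — net change +22 (cost rises by 22).

Current service cost with {E}: 277.
Adding D: each client site re-picks its cheapest; new service cost 222, saving 55.
Extra fixed cost: 77. Net change = 77 − 55 = 22.
(Totals: 321 → 343.)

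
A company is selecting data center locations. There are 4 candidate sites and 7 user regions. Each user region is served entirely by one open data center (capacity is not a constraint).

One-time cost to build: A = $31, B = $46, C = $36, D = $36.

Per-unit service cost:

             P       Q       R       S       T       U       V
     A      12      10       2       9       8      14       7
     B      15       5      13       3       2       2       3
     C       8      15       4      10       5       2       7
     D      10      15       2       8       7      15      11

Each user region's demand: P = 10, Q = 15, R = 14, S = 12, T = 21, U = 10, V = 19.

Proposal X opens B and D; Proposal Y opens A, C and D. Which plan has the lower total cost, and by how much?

Proposal X is cheaper by 275.

Proposal X: {B, D}: P→D 10·10=100, Q→B 5·15=75, R→D 2·14=28, S→B 3·12=36, T→B 2·21=42, U→B 2·10=20, V→B 3·19=57. Service 358; fixed 82; total 440.
Proposal Y: {A, C, D}: P→C 8·10=80, Q→A 10·15=150, R→A 2·14=28, S→D 8·12=96, T→C 5·21=105, U→C 2·10=20, V→A 7·19=133. Service 612; fixed 103; total 715.
Difference: |440 − 715| = 275.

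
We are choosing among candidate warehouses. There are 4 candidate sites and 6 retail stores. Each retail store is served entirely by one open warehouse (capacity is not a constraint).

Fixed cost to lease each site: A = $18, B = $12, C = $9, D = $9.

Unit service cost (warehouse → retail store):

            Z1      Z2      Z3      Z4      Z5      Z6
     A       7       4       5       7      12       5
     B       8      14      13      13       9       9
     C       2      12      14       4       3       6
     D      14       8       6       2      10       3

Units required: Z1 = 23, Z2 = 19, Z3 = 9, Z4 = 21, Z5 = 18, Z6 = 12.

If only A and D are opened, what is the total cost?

Total cost: 567

Each retail store is assigned to its cheapest site among the open ones.
{A, D}: Z1→A 7·23=161, Z2→A 4·19=76, Z3→A 5·9=45, Z4→D 2·21=42, Z5→D 10·18=180, Z6→D 3·12=36. Service 540; fixed 27; total 567.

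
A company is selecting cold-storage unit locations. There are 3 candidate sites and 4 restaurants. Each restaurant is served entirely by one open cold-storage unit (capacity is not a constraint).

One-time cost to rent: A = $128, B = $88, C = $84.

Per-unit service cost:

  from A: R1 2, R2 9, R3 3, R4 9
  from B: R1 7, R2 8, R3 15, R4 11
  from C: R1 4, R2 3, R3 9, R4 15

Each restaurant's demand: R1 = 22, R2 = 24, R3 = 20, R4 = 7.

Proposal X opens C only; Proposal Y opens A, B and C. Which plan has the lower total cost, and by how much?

Proposal X is cheaper by 10.

Proposal X: {C}: R1→C 4·22=88, R2→C 3·24=72, R3→C 9·20=180, R4→C 15·7=105. Service 445; fixed 84; total 529.
Proposal Y: {A, B, C}: R1→A 2·22=44, R2→C 3·24=72, R3→A 3·20=60, R4→A 9·7=63. Service 239; fixed 300; total 539.
Difference: |529 − 539| = 10.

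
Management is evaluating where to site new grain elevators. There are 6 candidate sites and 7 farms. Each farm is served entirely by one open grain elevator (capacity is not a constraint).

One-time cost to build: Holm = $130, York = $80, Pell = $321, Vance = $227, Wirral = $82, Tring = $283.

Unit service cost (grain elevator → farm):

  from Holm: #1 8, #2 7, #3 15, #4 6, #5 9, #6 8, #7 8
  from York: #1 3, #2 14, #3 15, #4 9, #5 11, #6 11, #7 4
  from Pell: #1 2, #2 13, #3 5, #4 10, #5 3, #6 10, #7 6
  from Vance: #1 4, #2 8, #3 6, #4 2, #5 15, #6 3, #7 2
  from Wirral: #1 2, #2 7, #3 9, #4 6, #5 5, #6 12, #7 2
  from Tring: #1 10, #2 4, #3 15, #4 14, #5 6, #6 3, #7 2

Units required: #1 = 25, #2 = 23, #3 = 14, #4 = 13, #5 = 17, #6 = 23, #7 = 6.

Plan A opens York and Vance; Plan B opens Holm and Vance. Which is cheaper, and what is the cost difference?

Plan A: {York, Vance}: #1→York 3·25=75, #2→Vance 8·23=184, #3→Vance 6·14=84, #4→Vance 2·13=26, #5→York 11·17=187, #6→Vance 3·23=69, #7→Vance 2·6=12. Service 637; fixed 307; total 944.
Plan B: {Holm, Vance}: #1→Vance 4·25=100, #2→Holm 7·23=161, #3→Vance 6·14=84, #4→Vance 2·13=26, #5→Holm 9·17=153, #6→Vance 3·23=69, #7→Vance 2·6=12. Service 605; fixed 357; total 962.
Difference: |944 − 962| = 18.

Plan A is cheaper by 18.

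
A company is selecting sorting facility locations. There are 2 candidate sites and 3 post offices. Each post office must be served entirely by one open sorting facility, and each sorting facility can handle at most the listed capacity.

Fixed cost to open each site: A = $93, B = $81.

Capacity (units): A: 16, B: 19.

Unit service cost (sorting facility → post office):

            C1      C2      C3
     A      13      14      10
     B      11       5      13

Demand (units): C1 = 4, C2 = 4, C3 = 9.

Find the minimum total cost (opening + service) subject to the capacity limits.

Open {B}: C1→B 11·4=44, C2→B 5·4=20, C3→B 13·9=117.
Loads: B carries 17/19. Service 181; fixed 81; total 262.
Next best feasible plan costs 328.

Minimum total cost: 262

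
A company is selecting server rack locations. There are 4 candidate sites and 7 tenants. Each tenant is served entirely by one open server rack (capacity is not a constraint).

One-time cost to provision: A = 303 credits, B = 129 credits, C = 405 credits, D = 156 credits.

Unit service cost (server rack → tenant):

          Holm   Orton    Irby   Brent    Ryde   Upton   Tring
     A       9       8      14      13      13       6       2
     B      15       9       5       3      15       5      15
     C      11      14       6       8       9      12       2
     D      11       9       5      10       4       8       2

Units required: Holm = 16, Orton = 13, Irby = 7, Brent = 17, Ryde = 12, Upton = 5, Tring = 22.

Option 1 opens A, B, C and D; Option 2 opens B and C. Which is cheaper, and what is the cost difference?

Option 2 is cheaper by 354.

Option 1: {A, B, C, D}: Holm→A 9·16=144, Orton→A 8·13=104, Irby→B 5·7=35, Brent→B 3·17=51, Ryde→D 4·12=48, Upton→B 5·5=25, Tring→A 2·22=44. Service 451; fixed 993; total 1444.
Option 2: {B, C}: Holm→C 11·16=176, Orton→B 9·13=117, Irby→B 5·7=35, Brent→B 3·17=51, Ryde→C 9·12=108, Upton→B 5·5=25, Tring→C 2·22=44. Service 556; fixed 534; total 1090.
Difference: |1444 − 1090| = 354.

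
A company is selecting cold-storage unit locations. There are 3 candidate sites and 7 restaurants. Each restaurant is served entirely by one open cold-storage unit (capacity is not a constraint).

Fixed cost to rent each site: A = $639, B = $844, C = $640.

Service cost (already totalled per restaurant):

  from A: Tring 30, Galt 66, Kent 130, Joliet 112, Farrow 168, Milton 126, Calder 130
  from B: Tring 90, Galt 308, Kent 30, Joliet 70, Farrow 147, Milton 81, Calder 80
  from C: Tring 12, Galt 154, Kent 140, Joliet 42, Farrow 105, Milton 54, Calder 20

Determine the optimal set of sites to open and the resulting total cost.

Open C only; minimum total cost 1167.

For any fixed open set, each restaurant goes to its cheapest open site; total = fixed + service.
{C}: Tring→C 12, Galt→C 154, Kent→C 140, Joliet→C 42, Farrow→C 105, Milton→C 54, Calder→C 20. Service 527; fixed 640; total 1167.
{A}: service 762 + fixed 639 = 1401
{B}: Tring→B 90, Galt→B 308, Kent→B 30, Joliet→B 70, Farrow→B 147, Milton→B 81, Calder→B 80. Service 806; fixed 844; total 1650.
{A, B, C}: Tring→C 12, Galt→A 66, Kent→B 30, Joliet→C 42, Farrow→C 105, Milton→C 54, Calder→C 20. Service 329; fixed 2123; total 2452.
No other subset beats 1167.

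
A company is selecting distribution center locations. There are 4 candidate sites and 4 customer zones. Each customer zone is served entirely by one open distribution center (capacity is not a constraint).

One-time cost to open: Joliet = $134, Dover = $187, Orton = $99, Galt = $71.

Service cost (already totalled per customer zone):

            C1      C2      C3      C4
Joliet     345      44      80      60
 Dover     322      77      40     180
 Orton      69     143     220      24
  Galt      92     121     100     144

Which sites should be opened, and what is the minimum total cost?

Open Joliet and Orton; minimum total cost 450.

For any fixed open set, each customer zone goes to its cheapest open site; total = fixed + service.
{Joliet, Orton}: C1→Orton 69, C2→Joliet 44, C3→Joliet 80, C4→Orton 24. Service 217; fixed 233; total 450.
{Joliet, Galt}: C1→Galt 92, C2→Joliet 44, C3→Joliet 80, C4→Joliet 60. Service 276; fixed 205; total 481.
{Orton, Galt}: service 314 + fixed 170 = 484
{Joliet, Dover, Orton, Galt}: service 177 + fixed 491 = 668
No other subset beats 450.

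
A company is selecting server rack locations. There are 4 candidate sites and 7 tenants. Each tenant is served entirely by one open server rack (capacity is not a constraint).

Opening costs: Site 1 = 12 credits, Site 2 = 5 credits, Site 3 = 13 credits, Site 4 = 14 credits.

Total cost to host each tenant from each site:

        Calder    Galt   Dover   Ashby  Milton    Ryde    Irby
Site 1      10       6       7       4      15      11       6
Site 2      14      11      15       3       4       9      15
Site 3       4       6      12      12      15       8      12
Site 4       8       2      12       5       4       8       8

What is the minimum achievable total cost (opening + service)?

Minimum total cost: 61

For any fixed open set, each tenant goes to its cheapest open site; total = fixed + service.
{Site 4}: Calder→Site 4 8, Galt→Site 4 2, Dover→Site 4 12, Ashby→Site 4 5, Milton→Site 4 4, Ryde→Site 4 8, Irby→Site 4 8. Service 47; fixed 14; total 61.
{Site 1, Site 2}: service 45 + fixed 17 = 62
{Site 2, Site 4}: Calder→Site 4 8, Galt→Site 4 2, Dover→Site 4 12, Ashby→Site 2 3, Milton→Site 2 4, Ryde→Site 4 8, Irby→Site 4 8. Service 45; fixed 19; total 64.
{Site 1, Site 2, Site 3, Site 4}: Calder→Site 3 4, Galt→Site 4 2, Dover→Site 1 7, Ashby→Site 2 3, Milton→Site 2 4, Ryde→Site 3 8, Irby→Site 1 6. Service 34; fixed 44; total 78.
No other subset beats 61.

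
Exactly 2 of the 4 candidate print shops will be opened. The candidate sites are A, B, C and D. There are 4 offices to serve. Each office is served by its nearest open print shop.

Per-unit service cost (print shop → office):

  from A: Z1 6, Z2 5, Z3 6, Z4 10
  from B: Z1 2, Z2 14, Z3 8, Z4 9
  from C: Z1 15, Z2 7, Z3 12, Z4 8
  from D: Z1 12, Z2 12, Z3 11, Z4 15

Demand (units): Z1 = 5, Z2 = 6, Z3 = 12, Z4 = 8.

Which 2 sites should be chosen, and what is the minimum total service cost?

With exactly 2 open, each office uses its cheapest among the chosen.
{A, B}: Z1→B 2·5=10, Z2→A 5·6=30, Z3→A 6·12=72, Z4→B 9·8=72. Service cost 184.
{A, C}: service cost 196
{A, D}: service cost 212
Among all 6 size-2 choices, {A, B} is lowest.

Choose A and B; total service cost 184.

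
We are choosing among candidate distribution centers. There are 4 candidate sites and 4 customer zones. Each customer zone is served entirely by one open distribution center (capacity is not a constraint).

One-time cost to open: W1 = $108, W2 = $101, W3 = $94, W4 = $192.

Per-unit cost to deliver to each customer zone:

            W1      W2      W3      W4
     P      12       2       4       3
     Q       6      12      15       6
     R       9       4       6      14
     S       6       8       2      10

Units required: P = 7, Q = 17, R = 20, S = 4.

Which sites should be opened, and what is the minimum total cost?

For any fixed open set, each customer zone goes to its cheapest open site; total = fixed + service.
{W1, W2}: P→W2 2·7=14, Q→W1 6·17=102, R→W2 4·20=80, S→W1 6·4=24. Service 220; fixed 209; total 429.
{W2}: P→W2 2·7=14, Q→W2 12·17=204, R→W2 4·20=80, S→W2 8·4=32. Service 330; fixed 101; total 431.
{W1, W3}: P→W3 4·7=28, Q→W1 6·17=102, R→W3 6·20=120, S→W3 2·4=8. Service 258; fixed 202; total 460.
{W1, W2, W3, W4}: service 204 + fixed 495 = 699
No other subset beats 429.

Open W1 and W2; minimum total cost 429.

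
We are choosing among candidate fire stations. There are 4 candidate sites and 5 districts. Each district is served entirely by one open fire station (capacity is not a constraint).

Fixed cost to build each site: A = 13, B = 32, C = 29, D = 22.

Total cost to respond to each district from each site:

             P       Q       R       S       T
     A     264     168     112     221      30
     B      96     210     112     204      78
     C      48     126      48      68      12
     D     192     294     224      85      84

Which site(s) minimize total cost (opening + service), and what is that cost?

Open C only; minimum total cost 331.

For any fixed open set, each district goes to its cheapest open site; total = fixed + service.
{C}: P→C 48, Q→C 126, R→C 48, S→C 68, T→C 12. Service 302; fixed 29; total 331.
{A, C}: service 302 + fixed 42 = 344
{C, D}: P→C 48, Q→C 126, R→C 48, S→C 68, T→C 12. Service 302; fixed 51; total 353.
{A, B, C, D}: service 302 + fixed 96 = 398
No other subset beats 331.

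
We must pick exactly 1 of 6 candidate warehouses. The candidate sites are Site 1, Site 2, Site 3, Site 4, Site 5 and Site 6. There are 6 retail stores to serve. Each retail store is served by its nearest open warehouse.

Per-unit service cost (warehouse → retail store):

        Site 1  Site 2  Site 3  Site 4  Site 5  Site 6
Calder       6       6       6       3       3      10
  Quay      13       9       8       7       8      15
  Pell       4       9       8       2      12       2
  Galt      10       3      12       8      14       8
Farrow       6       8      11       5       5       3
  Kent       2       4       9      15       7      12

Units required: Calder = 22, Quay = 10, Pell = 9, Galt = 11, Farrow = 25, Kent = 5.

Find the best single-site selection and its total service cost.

With exactly 1 open, each retail store uses its cheapest among the chosen.
{Site 4}: Calder→Site 4 3·22=66, Quay→Site 4 7·10=70, Pell→Site 4 2·9=18, Galt→Site 4 8·11=88, Farrow→Site 4 5·25=125, Kent→Site 4 15·5=75. Service cost 442.
{Site 2}: service cost 556
{Site 1}: service cost 568
Among all 6 size-1 choices, {Site 4} is lowest.

Choose Site 4 only; total service cost 442.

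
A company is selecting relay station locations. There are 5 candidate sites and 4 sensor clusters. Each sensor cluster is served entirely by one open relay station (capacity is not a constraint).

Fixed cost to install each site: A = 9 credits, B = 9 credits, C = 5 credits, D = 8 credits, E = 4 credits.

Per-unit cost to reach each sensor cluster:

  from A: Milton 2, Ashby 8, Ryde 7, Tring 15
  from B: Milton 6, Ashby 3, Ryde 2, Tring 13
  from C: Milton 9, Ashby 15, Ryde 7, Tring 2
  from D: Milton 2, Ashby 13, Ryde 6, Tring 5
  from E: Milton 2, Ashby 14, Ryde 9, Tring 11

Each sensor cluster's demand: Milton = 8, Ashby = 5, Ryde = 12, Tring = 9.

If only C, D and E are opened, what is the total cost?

Total cost: 188

Each sensor cluster is assigned to its cheapest site among the open ones.
{C, D, E}: Milton→D 2·8=16, Ashby→D 13·5=65, Ryde→D 6·12=72, Tring→C 2·9=18. Service 171; fixed 17; total 188.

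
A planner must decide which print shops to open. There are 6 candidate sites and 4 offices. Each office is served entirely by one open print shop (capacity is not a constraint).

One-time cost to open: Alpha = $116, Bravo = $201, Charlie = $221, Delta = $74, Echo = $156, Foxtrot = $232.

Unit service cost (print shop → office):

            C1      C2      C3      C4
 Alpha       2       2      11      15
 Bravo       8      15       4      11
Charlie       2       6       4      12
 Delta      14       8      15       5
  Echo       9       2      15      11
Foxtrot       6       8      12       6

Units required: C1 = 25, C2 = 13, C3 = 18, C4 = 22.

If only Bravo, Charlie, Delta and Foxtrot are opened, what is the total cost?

Total cost: 1038

Each office is assigned to its cheapest site among the open ones.
{Bravo, Charlie, Delta, Foxtrot}: C1→Charlie 2·25=50, C2→Charlie 6·13=78, C3→Bravo 4·18=72, C4→Delta 5·22=110. Service 310; fixed 728; total 1038.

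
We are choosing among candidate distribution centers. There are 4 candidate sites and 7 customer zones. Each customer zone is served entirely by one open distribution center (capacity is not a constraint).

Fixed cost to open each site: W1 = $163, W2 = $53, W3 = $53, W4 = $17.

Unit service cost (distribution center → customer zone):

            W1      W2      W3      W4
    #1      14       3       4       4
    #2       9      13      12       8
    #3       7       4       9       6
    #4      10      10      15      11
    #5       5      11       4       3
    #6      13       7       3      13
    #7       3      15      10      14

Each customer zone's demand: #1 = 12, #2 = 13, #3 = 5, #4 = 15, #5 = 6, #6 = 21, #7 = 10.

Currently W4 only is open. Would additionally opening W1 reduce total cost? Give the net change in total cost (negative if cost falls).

Current service cost with {W4}: 778.
Adding W1: each customer zone re-picks its cheapest; new service cost 653, saving 125.
Extra fixed cost: 163. Net change = 163 − 125 = 38.
(Totals: 795 → 833.)

No — net change +38 (cost rises by 38).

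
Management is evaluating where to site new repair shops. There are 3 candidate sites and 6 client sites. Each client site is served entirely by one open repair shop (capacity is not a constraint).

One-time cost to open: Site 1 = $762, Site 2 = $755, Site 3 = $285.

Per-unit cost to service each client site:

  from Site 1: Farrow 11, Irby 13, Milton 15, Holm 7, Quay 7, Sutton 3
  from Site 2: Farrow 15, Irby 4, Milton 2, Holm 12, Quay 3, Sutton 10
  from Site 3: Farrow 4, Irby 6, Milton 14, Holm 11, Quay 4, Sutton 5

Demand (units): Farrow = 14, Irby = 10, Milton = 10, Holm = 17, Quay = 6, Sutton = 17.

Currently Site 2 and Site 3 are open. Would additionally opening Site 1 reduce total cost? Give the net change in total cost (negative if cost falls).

No — net change +660 (cost rises by 660).

Current service cost with {Site 2, Site 3}: 406.
Adding Site 1: each client site re-picks its cheapest; new service cost 304, saving 102.
Extra fixed cost: 762. Net change = 762 − 102 = 660.
(Totals: 1446 → 2106.)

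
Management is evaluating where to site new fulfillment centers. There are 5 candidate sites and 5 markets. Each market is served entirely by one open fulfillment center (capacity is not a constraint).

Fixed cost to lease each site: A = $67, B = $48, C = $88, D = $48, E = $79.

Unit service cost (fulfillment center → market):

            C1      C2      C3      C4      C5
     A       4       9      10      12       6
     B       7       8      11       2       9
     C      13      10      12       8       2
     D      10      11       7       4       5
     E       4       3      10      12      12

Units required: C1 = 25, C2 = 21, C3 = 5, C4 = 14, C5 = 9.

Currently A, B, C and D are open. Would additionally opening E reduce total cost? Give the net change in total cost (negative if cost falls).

Current service cost with {A, B, C, D}: 349.
Adding E: each market re-picks its cheapest; new service cost 244, saving 105.
Extra fixed cost: 79. Net change = 79 − 105 = -26.
(Totals: 600 → 574.)

Yes — net change −26 (cost falls by 26).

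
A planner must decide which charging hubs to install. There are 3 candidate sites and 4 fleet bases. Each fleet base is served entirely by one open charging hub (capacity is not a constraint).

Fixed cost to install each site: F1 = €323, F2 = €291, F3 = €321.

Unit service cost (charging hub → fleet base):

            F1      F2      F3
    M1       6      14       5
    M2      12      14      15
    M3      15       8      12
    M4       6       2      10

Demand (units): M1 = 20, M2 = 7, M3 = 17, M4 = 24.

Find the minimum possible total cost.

For any fixed open set, each fleet base goes to its cheapest open site; total = fixed + service.
{F2}: M1→F2 14·20=280, M2→F2 14·7=98, M3→F2 8·17=136, M4→F2 2·24=48. Service 562; fixed 291; total 853.
{F1}: M1→F1 6·20=120, M2→F1 12·7=84, M3→F1 15·17=255, M4→F1 6·24=144. Service 603; fixed 323; total 926.
{F3}: service 649 + fixed 321 = 970
{F1, F2, F3}: M1→F3 5·20=100, M2→F1 12·7=84, M3→F2 8·17=136, M4→F2 2·24=48. Service 368; fixed 935; total 1303.
No other subset beats 853.

Minimum total cost: 853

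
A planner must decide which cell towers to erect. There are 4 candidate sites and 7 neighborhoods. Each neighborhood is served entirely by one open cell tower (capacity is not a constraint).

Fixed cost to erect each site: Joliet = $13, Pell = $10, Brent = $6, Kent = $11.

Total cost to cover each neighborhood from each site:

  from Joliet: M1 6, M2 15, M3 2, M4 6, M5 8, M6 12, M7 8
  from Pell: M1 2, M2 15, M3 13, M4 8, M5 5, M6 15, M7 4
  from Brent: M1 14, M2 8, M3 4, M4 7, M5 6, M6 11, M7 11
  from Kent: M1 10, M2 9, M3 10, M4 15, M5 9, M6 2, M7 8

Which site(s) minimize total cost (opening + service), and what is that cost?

For any fixed open set, each neighborhood goes to its cheapest open site; total = fixed + service.
{Pell, Brent}: M1→Pell 2, M2→Brent 8, M3→Brent 4, M4→Brent 7, M5→Pell 5, M6→Brent 11, M7→Pell 4. Service 41; fixed 16; total 57.
{Pell, Brent, Kent}: M1→Pell 2, M2→Brent 8, M3→Brent 4, M4→Brent 7, M5→Pell 5, M6→Kent 2, M7→Pell 4. Service 32; fixed 27; total 59.
{Pell, Kent}: service 40 + fixed 21 = 61
{Joliet, Pell, Brent, Kent}: M1→Pell 2, M2→Brent 8, M3→Joliet 2, M4→Joliet 6, M5→Pell 5, M6→Kent 2, M7→Pell 4. Service 29; fixed 40; total 69.
(All 15 nonempty subsets were checked; Pell and Brent is lowest.)

Open Pell and Brent; minimum total cost 57.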